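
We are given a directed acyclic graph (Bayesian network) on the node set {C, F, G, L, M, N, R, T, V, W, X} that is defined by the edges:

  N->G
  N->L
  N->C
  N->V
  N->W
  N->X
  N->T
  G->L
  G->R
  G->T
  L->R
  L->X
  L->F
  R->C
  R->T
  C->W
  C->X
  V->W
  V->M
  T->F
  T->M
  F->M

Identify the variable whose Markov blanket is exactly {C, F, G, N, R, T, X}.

The target node must have every member of {C, F, G, N, R, T, X} as a parent, child, or co-parent, and no others.
Parents of L: G, N; children: F, R, X; co-parents: C, G, N, T.
These exactly cover the given set, so the node is L.

L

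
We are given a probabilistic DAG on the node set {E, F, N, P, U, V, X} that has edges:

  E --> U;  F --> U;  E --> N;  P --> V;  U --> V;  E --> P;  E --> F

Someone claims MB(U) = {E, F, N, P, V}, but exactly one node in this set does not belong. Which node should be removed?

N

By definition, MB(U) is built from U's parents, U's children, and the co-parents of U.
U's parents: E, F.
Ch(U) = {V}.
Co-parents of U (other parents of its children):
  V: P
MB(U) = {E, F, P, V}.
N is neither a parent, child, nor co-parent of U, so it does not belong.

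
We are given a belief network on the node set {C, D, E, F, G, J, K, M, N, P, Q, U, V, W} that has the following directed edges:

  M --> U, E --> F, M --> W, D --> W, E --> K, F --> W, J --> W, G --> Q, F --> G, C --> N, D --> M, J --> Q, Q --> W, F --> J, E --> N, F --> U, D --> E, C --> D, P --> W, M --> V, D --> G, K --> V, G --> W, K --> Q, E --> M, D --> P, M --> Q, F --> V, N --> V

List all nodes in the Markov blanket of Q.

{D, F, G, J, K, M, P, W}

Q's parents: G, J, K, M.
Q has child W.
For each child, the remaining parents (spouses of Q):
  W's other parents are D, F, G, J, M, P.
So the Markov blanket of Q is {D, F, G, J, K, M, P, W}.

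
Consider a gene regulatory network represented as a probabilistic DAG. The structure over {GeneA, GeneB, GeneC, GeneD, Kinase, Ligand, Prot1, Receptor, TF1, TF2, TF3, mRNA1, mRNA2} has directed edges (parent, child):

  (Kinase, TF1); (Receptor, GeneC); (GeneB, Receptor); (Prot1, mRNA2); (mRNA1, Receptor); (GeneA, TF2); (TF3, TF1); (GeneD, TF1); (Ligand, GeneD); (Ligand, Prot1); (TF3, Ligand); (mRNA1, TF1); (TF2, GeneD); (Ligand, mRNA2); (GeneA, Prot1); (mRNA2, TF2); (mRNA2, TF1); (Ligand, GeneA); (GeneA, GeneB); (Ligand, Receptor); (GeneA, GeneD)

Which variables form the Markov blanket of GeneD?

{GeneA, Kinase, Ligand, TF1, TF2, TF3, mRNA1, mRNA2}

The Markov blanket of a node is its parents, its children, and the other parents of its children.
GeneD's children: TF1.
GeneD has parents GeneA, Ligand, TF2.
Other parents of GeneD's children:
  TF1's other parents are Kinase, TF3, mRNA1, mRNA2.
MB(GeneD) = {GeneA, Kinase, Ligand, TF1, TF2, TF3, mRNA1, mRNA2}.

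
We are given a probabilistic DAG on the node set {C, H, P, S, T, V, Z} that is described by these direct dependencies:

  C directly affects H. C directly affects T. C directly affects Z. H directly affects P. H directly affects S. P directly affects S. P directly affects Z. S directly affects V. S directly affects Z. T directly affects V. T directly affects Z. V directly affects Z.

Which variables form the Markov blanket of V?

{C, P, S, T, Z}

Ch(V) = {Z}.
V's parents: S, T.
Parents of each child, excluding V:
  Z also has parents C, P, S, T.
Taking the union gives {C, P, S, T, Z}.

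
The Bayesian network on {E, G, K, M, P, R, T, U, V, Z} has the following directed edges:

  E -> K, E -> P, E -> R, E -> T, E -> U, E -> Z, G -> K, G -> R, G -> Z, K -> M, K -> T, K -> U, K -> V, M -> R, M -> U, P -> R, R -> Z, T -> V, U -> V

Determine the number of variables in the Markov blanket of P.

4

P's parents: E.
P has child R.
Other parents of P's children:
  R also has parents E, G, M.
MB(P) = {E, G, M, R}, which has 4 nodes.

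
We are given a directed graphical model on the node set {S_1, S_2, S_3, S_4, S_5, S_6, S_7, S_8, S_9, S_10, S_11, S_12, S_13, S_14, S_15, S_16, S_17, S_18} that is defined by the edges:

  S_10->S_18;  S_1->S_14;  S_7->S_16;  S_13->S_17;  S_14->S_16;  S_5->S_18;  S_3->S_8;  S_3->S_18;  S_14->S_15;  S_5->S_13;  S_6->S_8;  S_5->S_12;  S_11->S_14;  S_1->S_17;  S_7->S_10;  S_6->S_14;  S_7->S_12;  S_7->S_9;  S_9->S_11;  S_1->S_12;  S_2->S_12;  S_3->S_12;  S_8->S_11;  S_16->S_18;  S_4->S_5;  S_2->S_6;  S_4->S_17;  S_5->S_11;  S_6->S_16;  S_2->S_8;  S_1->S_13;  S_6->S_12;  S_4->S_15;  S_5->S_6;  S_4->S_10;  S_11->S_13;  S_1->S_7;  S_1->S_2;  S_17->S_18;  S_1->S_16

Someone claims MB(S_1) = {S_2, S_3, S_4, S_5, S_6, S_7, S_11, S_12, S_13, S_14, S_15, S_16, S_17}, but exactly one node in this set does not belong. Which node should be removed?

S_15

The Markov blanket of a node is its parents, its children, and the other parents of its children.
Ch(S_1) = {S_2, S_7, S_12, S_13, S_14, S_16, S_17}.
Pa(S_1) = {}.
Parents of each child, excluding S_1:
  S_2 has no other parent.
  S_7 has no other parent.
  S_12's other parents are S_2, S_3, S_5, S_6, S_7.
  S_13 also has parents S_5, S_11.
  parents(S_14) \ {S_1} = {S_6, S_11}.
  S_16's other parents are S_6, S_7, S_14.
  parents(S_17) \ {S_1} = {S_4, S_13}.
MB(S_1) = {S_2, S_3, S_4, S_5, S_6, S_7, S_11, S_12, S_13, S_14, S_16, S_17}.
S_15 is neither a parent, child, nor co-parent of S_1, so it does not belong.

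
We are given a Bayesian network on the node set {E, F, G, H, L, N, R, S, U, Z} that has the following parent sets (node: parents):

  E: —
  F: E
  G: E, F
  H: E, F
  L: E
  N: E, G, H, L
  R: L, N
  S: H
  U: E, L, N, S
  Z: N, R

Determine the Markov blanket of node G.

{E, F, H, L, N}

Recall MB(v) = parents ∪ children ∪ spouses, where spouses are the other parents of v's children.
Pa(G) = {E, F}.
G has child N.
For each child, the remaining parents (spouses of G):
  N: E, H, L
Union: {E, F} ∪ {N} ∪ {E, H, L} = {E, F, H, L, N}.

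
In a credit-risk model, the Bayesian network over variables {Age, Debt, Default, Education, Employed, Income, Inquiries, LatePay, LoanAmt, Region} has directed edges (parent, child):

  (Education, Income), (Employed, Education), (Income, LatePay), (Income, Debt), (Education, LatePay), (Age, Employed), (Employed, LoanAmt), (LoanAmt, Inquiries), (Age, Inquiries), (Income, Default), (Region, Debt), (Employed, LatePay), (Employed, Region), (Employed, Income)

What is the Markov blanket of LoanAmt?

{Age, Employed, Inquiries}

By definition, MB(LoanAmt) is built from LoanAmt's parents, LoanAmt's children, and the co-parents of LoanAmt.
Children of LoanAmt: Inquiries.
LoanAmt has parent Employed.
Other parents of LoanAmt's children:
  Inquiries: Age
MB(LoanAmt) = {Age, Employed, Inquiries}.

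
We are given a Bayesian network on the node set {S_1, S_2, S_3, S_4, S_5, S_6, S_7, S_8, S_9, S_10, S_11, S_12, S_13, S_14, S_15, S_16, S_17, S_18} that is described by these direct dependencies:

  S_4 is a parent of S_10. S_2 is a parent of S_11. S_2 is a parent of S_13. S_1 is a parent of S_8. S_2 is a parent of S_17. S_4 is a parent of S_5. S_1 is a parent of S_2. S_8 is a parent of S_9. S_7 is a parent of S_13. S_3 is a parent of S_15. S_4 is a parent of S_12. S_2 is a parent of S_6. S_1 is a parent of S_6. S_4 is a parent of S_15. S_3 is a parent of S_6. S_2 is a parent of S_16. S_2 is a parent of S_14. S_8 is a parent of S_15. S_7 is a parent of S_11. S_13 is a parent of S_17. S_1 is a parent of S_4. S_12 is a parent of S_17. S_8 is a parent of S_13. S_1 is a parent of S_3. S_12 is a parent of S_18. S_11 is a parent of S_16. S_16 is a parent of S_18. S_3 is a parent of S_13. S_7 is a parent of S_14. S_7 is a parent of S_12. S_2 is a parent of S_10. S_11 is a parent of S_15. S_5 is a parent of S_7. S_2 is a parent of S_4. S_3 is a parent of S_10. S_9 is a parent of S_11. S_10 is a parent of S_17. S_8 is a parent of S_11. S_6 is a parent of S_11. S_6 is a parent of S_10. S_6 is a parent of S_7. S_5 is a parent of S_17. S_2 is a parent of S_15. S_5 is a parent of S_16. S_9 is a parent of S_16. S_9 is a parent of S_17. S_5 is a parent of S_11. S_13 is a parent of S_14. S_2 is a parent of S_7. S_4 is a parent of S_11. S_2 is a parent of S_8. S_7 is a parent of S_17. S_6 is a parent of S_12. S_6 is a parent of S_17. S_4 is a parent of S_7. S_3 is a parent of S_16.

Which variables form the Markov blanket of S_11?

Children of S_11: S_15, S_16.
S_11 has parents S_2, S_4, S_5, S_6, S_7, S_8, S_9.
For each child, the remaining parents (spouses of S_11):
  S_15: S_2, S_3, S_4, S_8
  S_16: S_2, S_3, S_5, S_9
MB(S_11) = {S_2, S_3, S_4, S_5, S_6, S_7, S_8, S_9, S_15, S_16}.

{S_2, S_3, S_4, S_5, S_6, S_7, S_8, S_9, S_15, S_16}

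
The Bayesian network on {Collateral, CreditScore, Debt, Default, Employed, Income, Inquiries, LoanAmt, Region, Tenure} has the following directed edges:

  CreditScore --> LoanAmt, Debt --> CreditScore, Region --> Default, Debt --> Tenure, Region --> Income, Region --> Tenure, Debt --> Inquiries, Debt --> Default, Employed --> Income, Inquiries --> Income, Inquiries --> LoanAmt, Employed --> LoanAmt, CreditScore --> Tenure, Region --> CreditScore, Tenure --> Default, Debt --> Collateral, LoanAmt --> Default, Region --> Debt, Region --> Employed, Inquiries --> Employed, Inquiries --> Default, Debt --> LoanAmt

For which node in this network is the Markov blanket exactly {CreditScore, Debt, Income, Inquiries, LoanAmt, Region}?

The target node must have every member of {CreditScore, Debt, Income, Inquiries, LoanAmt, Region} as a parent, child, or co-parent, and no others.
Parents of Employed: Inquiries, Region; children: Income, LoanAmt; co-parents: CreditScore, Debt, Inquiries, Region.
These exactly cover the given set, so the node is Employed.

Employed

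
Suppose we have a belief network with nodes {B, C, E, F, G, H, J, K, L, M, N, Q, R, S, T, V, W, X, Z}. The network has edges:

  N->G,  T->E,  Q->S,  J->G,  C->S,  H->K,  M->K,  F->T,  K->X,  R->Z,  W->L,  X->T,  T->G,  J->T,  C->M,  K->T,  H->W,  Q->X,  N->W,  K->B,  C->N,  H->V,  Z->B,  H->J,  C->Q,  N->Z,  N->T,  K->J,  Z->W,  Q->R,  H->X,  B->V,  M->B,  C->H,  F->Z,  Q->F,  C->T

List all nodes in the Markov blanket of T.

Pa(T) = {C, F, J, K, N, X}.
T's children: E, G.
Parents of each child, excluding T:
  E has no other parent.
  G's other parents are J, N.
Taking the union gives {C, E, F, G, J, K, N, X}.

{C, E, F, G, J, K, N, X}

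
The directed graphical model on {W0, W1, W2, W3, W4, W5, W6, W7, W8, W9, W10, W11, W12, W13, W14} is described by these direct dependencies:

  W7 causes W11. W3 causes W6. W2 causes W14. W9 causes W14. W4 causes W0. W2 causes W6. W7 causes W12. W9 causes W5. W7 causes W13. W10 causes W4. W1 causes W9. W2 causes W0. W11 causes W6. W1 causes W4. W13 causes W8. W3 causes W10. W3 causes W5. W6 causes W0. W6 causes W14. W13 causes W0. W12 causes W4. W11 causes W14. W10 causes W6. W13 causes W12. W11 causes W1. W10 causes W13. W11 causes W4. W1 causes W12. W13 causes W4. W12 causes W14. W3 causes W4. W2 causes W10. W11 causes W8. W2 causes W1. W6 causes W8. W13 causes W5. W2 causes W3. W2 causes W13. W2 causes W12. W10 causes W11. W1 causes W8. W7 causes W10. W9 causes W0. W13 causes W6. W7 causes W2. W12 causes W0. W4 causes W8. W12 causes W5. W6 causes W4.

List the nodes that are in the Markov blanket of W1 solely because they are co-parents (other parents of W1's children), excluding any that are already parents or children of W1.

Children of W1: W4, W8, W9, W12.
  W9: no additional parents.
  parents(W12) \ {W1} = {W2, W7, W13}.
  W4's other parents are W3, W6, W10, W11, W12, W13.
  W8 also has parents W4, W6, W11, W13.
Excluding nodes already adjacent to W1 (W2, W4, W8, W9, W11, W12), the co-parent-only contribution is {W3, W6, W7, W10, W13}.

{W3, W6, W7, W10, W13}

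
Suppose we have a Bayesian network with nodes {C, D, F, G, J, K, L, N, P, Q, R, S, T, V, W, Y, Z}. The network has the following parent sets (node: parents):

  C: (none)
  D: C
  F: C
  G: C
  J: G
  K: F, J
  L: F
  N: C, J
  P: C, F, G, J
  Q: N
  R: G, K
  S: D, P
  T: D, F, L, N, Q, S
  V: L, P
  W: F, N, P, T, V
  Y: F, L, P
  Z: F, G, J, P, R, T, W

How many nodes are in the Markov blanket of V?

Parents of V: L, P.
Ch(V) = {W}.
Co-parents of V (other parents of its children):
  parents(W) \ {V} = {F, N, P, T}.
MB(V) = {F, L, N, P, T, W}, which has 6 nodes.

6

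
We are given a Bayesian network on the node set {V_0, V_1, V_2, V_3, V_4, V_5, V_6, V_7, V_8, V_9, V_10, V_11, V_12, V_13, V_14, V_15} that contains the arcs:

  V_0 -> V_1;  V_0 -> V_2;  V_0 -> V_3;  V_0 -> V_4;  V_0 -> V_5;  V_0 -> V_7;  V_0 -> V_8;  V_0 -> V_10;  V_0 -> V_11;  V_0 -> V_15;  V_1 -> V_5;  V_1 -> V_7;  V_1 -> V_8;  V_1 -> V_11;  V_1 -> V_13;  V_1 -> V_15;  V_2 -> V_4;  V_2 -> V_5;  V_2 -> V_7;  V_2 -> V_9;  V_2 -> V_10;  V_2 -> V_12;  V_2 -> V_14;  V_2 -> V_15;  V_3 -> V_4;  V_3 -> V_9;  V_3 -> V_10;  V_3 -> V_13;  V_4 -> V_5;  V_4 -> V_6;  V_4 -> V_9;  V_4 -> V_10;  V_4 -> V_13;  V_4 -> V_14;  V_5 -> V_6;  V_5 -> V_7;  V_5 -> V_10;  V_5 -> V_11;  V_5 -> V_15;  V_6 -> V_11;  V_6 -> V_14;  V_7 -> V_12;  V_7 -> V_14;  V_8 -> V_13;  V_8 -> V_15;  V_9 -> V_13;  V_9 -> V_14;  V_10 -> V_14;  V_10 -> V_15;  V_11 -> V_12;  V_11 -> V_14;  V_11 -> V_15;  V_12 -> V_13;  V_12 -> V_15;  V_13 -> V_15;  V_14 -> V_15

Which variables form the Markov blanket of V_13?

{V_0, V_1, V_2, V_3, V_4, V_5, V_8, V_9, V_10, V_11, V_12, V_14, V_15}

By definition, MB(V_13) is built from V_13's parents, V_13's children, and the co-parents of V_13.
V_13's parents: V_1, V_3, V_4, V_8, V_9, V_12.
Ch(V_13) = {V_15}.
Parents of each child, excluding V_13:
  V_15 also has parents V_0, V_1, V_2, V_5, V_8, V_10, V_11, V_12, V_14.
MB(V_13) = {V_0, V_1, V_2, V_3, V_4, V_5, V_8, V_9, V_10, V_11, V_12, V_14, V_15}.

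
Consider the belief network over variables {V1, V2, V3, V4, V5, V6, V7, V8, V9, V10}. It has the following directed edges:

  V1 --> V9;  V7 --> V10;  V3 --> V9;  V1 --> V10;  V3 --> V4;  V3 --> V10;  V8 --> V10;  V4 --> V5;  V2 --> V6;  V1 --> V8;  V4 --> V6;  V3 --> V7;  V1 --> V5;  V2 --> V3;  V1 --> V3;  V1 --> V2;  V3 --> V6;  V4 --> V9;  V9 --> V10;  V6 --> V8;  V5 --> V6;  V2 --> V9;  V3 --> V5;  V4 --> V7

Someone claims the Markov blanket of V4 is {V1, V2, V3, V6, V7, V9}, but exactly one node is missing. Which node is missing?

V5

A node's Markov blanket = Pa ∪ Ch ∪ (parents of Ch other than the node itself).
Pa(V4) = {V3}.
Ch(V4) = {V5, V6, V7, V9}.
Other parents of V4's children:
  V5: V1, V3
  V6: V2, V3, V5
  V7: V3
  V9: V1, V2, V3
MB(V4) = {V1, V2, V3, V5, V6, V7, V9}.
Comparing with the claimed set, V5 is missing.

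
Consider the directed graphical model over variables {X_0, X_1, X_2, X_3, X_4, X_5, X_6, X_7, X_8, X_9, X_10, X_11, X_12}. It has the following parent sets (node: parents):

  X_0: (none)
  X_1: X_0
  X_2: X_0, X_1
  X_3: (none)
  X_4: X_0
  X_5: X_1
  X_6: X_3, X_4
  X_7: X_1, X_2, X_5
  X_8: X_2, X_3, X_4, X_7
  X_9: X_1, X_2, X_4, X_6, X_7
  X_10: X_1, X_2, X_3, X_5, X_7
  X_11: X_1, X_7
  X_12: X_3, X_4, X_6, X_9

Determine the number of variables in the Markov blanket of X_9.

7

Ch(X_9) = {X_12}.
X_9's parents: X_1, X_2, X_4, X_6, X_7.
Other parents of X_9's children:
  X_12: X_3, X_4, X_6
MB(X_9) = {X_1, X_2, X_3, X_4, X_6, X_7, X_12}, which has 7 nodes.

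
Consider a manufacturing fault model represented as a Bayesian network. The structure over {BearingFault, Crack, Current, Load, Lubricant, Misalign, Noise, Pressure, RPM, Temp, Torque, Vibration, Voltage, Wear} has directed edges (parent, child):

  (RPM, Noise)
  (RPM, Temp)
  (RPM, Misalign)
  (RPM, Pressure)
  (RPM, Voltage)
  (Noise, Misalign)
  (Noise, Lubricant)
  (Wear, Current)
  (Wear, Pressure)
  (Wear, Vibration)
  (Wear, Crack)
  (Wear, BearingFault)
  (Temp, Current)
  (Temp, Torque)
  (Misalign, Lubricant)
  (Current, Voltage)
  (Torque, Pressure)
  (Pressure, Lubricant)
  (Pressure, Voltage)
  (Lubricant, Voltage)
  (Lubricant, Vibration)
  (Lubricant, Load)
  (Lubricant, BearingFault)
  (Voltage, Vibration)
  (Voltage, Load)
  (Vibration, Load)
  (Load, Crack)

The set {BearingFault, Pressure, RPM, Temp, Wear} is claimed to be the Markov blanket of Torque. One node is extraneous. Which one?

BearingFault

Torque has child Pressure.
Torque has parent Temp.
For each child, the remaining parents (spouses of Torque):
  parents(Pressure) \ {Torque} = {RPM, Wear}.
MB(Torque) = {Pressure, RPM, Temp, Wear}.
BearingFault is neither a parent, child, nor co-parent of Torque, so it does not belong.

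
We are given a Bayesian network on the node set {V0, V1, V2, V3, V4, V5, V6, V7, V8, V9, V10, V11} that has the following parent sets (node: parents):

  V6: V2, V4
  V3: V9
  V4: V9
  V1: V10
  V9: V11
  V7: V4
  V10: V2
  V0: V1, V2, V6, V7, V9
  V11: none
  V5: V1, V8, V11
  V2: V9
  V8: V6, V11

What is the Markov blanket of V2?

Parents of V2: V9.
V2 has children V0, V6, V10.
For each child, the remaining parents (spouses of V2):
  V10 has no other parent.
  parents(V6) \ {V2} = {V4}.
  V0's other parents are V1, V6, V7, V9.
Union: {V9} ∪ {V0, V6, V10} ∪ {V1, V4, V6, V7, V9} = {V0, V1, V4, V6, V7, V9, V10}.

{V0, V1, V4, V6, V7, V9, V10}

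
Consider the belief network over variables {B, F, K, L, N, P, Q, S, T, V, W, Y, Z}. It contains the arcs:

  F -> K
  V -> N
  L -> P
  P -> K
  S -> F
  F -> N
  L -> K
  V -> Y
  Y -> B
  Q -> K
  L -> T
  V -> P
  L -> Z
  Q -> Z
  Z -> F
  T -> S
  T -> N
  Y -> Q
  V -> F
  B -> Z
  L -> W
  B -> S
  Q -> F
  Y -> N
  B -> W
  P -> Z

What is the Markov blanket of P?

{B, F, K, L, Q, V, Z}

Recall MB(v) = parents ∪ children ∪ spouses, where spouses are the other parents of v's children.
Parents of P: L, V.
P's children: K, Z.
For each child, the remaining parents (spouses of P):
  Z's other parents are B, L, Q.
  K's other parents are F, L, Q.
So the Markov blanket of P is {B, F, K, L, Q, V, Z}.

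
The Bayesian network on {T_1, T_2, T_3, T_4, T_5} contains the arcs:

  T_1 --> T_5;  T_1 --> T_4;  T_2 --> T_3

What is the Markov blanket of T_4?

By definition, MB(T_4) is built from T_4's parents, T_4's children, and the co-parents of T_4.
Parents of T_4: T_1.
T_4 has no children.
T_4 has no children, so there are no co-parents.
MB(T_4) = {T_1}.

{T_1}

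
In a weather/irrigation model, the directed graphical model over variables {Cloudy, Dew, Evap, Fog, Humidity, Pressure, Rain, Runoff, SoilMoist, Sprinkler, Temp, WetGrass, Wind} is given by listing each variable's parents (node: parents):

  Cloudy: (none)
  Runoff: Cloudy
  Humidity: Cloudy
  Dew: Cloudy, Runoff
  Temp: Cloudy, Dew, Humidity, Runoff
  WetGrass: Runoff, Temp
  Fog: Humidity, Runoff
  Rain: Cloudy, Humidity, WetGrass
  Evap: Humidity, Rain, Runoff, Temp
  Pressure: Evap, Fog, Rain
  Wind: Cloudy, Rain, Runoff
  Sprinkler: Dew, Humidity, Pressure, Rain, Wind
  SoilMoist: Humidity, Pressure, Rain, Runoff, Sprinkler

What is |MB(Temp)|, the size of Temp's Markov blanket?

7

Recall MB(v) = parents ∪ children ∪ spouses, where spouses are the other parents of v's children.
Temp has children Evap, WetGrass.
Temp has parents Cloudy, Dew, Humidity, Runoff.
Other parents of Temp's children:
  WetGrass: Runoff
  Evap: Humidity, Rain, Runoff
MB(Temp) = {Cloudy, Dew, Evap, Humidity, Rain, Runoff, WetGrass}, which has 7 nodes.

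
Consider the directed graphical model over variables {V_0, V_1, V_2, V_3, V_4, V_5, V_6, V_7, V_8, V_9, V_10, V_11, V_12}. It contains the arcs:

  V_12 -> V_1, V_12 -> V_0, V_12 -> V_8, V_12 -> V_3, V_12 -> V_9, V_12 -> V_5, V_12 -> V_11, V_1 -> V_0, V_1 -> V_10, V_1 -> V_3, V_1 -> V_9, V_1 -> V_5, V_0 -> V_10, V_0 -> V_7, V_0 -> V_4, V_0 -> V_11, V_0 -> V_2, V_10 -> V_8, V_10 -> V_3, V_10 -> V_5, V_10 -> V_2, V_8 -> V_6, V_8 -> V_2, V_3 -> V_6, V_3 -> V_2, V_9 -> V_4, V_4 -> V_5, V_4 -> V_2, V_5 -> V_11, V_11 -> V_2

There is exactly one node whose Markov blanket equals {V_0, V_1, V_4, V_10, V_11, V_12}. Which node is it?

V_5

The target node must have every member of {V_0, V_1, V_4, V_10, V_11, V_12} as a parent, child, or co-parent, and no others.
Parents of V_5: V_1, V_4, V_10, V_12; children: V_11; co-parents: V_0, V_12.
These exactly cover the given set, so the node is V_5.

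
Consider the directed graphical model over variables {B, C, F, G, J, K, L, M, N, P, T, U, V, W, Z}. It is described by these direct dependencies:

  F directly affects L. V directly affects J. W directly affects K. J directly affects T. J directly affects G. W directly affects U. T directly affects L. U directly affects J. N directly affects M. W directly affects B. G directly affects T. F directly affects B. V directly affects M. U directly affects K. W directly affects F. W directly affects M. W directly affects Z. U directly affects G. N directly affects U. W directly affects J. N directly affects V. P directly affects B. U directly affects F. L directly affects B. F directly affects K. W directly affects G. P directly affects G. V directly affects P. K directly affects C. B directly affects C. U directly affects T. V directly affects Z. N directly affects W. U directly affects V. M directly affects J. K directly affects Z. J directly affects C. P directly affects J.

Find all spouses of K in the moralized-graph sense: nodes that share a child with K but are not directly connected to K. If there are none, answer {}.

{B, J, V}

Children of K: C, Z.
  Z also has parents V, W.
  C's other parents are B, J.
Excluding nodes already adjacent to K (C, F, U, W, Z), the co-parent-only contribution is {B, J, V}.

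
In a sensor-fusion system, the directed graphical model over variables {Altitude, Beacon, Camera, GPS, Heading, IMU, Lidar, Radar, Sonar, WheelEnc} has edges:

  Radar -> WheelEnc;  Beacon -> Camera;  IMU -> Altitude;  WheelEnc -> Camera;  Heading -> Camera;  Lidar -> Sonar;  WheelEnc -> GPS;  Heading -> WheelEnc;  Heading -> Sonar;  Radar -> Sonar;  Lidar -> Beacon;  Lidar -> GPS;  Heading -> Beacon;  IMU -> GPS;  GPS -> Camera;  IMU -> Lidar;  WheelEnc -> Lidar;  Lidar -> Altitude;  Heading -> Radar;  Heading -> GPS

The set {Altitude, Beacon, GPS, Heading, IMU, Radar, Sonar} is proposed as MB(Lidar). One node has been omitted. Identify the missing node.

WheelEnc

The Markov blanket of a node is its parents, its children, and the other parents of its children.
Lidar's children: Altitude, Beacon, GPS, Sonar.
Lidar's parents: IMU, WheelEnc.
For each child, the remaining parents (spouses of Lidar):
  Beacon: Heading
  GPS: Heading, IMU, WheelEnc
  Sonar: Heading, Radar
  Altitude: IMU
MB(Lidar) = {Altitude, Beacon, GPS, Heading, IMU, Radar, Sonar, WheelEnc}.
Comparing with the claimed set, WheelEnc is missing.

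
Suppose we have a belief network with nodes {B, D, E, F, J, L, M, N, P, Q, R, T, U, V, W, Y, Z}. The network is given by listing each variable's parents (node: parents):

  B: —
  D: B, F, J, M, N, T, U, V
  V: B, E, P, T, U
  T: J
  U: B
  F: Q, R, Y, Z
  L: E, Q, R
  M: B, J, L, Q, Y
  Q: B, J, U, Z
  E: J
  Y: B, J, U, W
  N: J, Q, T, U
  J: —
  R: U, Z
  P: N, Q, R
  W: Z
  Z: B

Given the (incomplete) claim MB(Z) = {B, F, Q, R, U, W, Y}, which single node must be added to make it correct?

A node's Markov blanket = Pa ∪ Ch ∪ (parents of Ch other than the node itself).
Z's children: F, Q, R, W.
Z's parents: B.
For each child, the remaining parents (spouses of Z):
  Q also has parents B, J, U.
  R also has parent U.
  W: no additional parents.
  parents(F) \ {Z} = {Q, R, Y}.
MB(Z) = {B, F, J, Q, R, U, W, Y}.
Comparing with the claimed set, J is missing.

J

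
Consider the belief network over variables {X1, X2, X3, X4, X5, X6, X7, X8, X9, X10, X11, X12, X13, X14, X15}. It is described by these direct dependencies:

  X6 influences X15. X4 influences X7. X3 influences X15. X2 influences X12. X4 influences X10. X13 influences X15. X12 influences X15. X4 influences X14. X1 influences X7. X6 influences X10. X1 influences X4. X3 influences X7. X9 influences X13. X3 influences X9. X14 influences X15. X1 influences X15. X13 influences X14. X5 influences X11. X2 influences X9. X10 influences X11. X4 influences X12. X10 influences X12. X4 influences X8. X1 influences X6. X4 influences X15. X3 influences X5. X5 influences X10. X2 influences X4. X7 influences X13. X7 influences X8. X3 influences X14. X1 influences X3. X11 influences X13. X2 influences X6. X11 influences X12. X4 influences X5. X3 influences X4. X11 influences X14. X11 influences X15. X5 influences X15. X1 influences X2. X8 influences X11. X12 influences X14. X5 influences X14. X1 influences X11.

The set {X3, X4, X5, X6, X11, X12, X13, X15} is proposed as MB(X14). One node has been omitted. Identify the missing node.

X1

Parents of X14: X3, X4, X5, X11, X12, X13.
Children of X14: X15.
For each child, the remaining parents (spouses of X14):
  X15: X1, X3, X4, X5, X6, X11, X12, X13
MB(X14) = {X1, X3, X4, X5, X6, X11, X12, X13, X15}.
Comparing with the claimed set, X1 is missing.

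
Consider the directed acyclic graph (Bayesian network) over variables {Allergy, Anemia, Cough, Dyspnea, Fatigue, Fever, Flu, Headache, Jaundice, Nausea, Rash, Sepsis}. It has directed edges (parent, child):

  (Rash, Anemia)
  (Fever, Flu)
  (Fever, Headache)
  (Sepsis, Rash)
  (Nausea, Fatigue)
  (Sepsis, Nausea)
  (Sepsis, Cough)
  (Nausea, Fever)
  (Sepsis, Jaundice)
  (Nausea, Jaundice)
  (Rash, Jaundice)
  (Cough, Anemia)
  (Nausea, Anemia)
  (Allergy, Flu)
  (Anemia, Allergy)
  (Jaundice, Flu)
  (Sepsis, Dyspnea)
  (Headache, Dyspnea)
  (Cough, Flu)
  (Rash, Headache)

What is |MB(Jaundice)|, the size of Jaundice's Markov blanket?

7

Recall MB(v) = parents ∪ children ∪ spouses, where spouses are the other parents of v's children.
Children of Jaundice: Flu.
Parents of Jaundice: Nausea, Rash, Sepsis.
Parents of each child, excluding Jaundice:
  Flu: Allergy, Cough, Fever
MB(Jaundice) = {Allergy, Cough, Fever, Flu, Nausea, Rash, Sepsis}, which has 7 nodes.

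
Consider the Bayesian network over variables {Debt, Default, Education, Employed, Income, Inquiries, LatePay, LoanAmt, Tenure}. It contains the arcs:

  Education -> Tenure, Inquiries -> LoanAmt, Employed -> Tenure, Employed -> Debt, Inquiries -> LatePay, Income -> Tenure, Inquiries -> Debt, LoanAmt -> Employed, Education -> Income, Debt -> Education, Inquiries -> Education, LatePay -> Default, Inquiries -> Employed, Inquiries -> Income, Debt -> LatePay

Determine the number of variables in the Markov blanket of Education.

5

The Markov blanket of a node is its parents, its children, and the other parents of its children.
Ch(Education) = {Income, Tenure}.
Pa(Education) = {Debt, Inquiries}.
Other parents of Education's children:
  Income also has parent Inquiries.
  parents(Tenure) \ {Education} = {Employed, Income}.
MB(Education) = {Debt, Employed, Income, Inquiries, Tenure}, which has 5 nodes.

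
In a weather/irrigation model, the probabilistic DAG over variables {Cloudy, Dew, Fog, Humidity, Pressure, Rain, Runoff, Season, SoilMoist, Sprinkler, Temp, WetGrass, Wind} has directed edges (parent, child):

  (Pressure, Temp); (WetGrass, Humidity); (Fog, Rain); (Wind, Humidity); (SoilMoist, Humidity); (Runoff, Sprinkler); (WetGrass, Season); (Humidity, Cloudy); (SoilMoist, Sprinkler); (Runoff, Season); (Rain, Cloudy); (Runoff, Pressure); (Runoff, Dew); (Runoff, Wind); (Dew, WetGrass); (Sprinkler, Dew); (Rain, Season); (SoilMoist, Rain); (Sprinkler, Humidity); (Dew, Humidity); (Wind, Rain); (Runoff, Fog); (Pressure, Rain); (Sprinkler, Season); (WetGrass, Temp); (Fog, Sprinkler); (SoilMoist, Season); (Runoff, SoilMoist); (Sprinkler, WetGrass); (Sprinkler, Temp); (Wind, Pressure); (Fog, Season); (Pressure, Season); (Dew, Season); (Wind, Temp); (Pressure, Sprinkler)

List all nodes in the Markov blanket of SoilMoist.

{Dew, Fog, Humidity, Pressure, Rain, Runoff, Season, Sprinkler, WetGrass, Wind}

SoilMoist has children Humidity, Rain, Season, Sprinkler.
SoilMoist's parents: Runoff.
Co-parents of SoilMoist (other parents of its children):
  Sprinkler also has parents Fog, Pressure, Runoff.
  Rain's other parents are Fog, Pressure, Wind.
  Humidity's other parents are Dew, Sprinkler, WetGrass, Wind.
  Season's other parents are Dew, Fog, Pressure, Rain, Runoff, Sprinkler, WetGrass.
MB(SoilMoist) = {Dew, Fog, Humidity, Pressure, Rain, Runoff, Season, Sprinkler, WetGrass, Wind}.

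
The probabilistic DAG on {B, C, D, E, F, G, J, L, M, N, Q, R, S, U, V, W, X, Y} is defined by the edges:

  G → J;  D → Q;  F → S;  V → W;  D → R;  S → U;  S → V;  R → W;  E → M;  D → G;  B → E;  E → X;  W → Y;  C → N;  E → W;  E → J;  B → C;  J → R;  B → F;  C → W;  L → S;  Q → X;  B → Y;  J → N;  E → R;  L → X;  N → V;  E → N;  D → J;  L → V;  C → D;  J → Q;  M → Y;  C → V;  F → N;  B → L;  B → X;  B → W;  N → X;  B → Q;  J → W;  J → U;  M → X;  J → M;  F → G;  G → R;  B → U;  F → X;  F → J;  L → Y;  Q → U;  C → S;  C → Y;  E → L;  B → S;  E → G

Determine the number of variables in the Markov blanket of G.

5

A node's Markov blanket = Pa ∪ Ch ∪ (parents of Ch other than the node itself).
G has parents D, E, F.
G's children: J, R.
Co-parents of G (other parents of its children):
  J: D, E, F
  R: D, E, J
MB(G) = {D, E, F, J, R}, which has 5 nodes.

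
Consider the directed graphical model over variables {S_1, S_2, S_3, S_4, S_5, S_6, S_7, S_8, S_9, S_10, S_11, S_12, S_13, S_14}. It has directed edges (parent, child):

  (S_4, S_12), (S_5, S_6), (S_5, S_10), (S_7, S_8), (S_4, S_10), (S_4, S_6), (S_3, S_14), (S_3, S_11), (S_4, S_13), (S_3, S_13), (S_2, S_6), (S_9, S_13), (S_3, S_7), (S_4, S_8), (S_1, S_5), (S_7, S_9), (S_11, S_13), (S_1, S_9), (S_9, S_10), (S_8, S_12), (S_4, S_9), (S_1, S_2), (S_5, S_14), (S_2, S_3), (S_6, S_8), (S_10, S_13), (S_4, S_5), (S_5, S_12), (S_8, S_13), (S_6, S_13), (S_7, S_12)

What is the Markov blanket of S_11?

Recall MB(v) = parents ∪ children ∪ spouses, where spouses are the other parents of v's children.
S_11's parents: S_3.
S_11's children: S_13.
Co-parents of S_11 (other parents of its children):
  S_13's other parents are S_3, S_4, S_6, S_8, S_9, S_10.
MB(S_11) = {S_3, S_4, S_6, S_8, S_9, S_10, S_13}.

{S_3, S_4, S_6, S_8, S_9, S_10, S_13}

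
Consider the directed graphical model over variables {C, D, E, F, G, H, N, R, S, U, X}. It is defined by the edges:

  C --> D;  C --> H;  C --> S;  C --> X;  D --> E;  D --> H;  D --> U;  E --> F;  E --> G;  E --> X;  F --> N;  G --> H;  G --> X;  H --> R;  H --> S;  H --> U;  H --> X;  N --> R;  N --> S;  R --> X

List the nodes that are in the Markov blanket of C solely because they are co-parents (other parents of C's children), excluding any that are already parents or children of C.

{E, G, N, R}

Children of C: D, H, S, X.
  D: no additional parents.
  parents(H) \ {C} = {D, G}.
  parents(S) \ {C} = {H, N}.
  parents(X) \ {C} = {E, G, H, R}.
Excluding nodes already adjacent to C (D, H, S, X), the co-parent-only contribution is {E, G, N, R}.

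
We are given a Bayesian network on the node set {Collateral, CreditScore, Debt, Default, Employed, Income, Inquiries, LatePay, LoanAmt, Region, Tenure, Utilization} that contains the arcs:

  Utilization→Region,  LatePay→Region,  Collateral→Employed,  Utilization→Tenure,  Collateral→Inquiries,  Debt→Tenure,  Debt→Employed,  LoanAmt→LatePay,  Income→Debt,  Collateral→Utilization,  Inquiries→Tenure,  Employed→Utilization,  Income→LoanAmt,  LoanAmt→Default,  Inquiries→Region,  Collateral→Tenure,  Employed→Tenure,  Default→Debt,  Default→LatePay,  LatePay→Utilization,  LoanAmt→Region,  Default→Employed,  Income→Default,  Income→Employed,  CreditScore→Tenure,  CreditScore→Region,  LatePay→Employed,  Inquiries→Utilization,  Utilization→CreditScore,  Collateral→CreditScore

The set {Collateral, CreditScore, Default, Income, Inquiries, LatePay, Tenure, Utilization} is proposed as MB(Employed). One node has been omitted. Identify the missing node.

A node's Markov blanket = Pa ∪ Ch ∪ (parents of Ch other than the node itself).
Employed's parents: Collateral, Debt, Default, Income, LatePay.
Children of Employed: Tenure, Utilization.
Parents of each child, excluding Employed:
  Utilization: Collateral, Inquiries, LatePay
  Tenure: Collateral, CreditScore, Debt, Inquiries, Utilization
MB(Employed) = {Collateral, CreditScore, Debt, Default, Income, Inquiries, LatePay, Tenure, Utilization}.
Comparing with the claimed set, Debt is missing.

Debt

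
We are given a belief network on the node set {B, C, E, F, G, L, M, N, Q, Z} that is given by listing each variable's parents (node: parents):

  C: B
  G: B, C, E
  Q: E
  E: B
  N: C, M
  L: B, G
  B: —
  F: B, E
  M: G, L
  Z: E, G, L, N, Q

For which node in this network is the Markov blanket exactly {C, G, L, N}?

M

The target node must have every member of {C, G, L, N} as a parent, child, or co-parent, and no others.
Parents of M: G, L; children: N; co-parents: C.
These exactly cover the given set, so the node is M.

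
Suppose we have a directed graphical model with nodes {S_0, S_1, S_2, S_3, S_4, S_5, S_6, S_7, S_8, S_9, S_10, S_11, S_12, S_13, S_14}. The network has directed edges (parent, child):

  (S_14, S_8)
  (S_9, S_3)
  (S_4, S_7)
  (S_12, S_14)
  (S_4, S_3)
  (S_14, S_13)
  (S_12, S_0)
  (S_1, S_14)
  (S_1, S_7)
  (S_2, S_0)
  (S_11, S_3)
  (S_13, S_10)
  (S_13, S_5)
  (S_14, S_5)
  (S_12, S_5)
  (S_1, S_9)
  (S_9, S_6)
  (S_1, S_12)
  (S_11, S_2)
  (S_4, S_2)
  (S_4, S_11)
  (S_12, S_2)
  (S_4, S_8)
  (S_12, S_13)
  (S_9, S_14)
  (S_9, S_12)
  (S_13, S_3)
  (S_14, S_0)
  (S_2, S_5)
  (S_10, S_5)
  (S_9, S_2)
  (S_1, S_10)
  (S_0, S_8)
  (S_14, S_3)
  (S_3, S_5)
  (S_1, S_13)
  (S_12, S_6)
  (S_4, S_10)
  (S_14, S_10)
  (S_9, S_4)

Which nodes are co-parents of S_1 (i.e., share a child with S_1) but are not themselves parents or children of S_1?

{S_4}

Children of S_1: S_7, S_9, S_10, S_12, S_13, S_14.
  S_9: —
  S_12: S_9
  S_14: S_9, S_12
  S_13: S_12, S_14
  S_7: S_4
  S_10: S_4, S_13, S_14
Excluding nodes already adjacent to S_1 (S_7, S_9, S_10, S_12, S_13, S_14), the co-parent-only contribution is {S_4}.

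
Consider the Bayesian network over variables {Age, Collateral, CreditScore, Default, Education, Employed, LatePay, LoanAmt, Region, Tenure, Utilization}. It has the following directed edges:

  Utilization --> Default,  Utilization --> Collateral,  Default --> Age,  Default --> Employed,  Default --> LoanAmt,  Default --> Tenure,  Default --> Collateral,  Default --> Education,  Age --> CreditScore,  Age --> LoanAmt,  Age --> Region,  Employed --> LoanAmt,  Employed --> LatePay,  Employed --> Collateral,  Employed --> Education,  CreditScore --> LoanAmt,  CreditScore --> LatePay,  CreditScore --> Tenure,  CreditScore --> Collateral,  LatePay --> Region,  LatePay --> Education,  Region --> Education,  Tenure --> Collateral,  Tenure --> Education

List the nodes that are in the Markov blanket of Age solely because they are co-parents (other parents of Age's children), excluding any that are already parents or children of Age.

Children of Age: CreditScore, LoanAmt, Region.
  CreditScore has no other parent.
  parents(LoanAmt) \ {Age} = {CreditScore, Default, Employed}.
  parents(Region) \ {Age} = {LatePay}.
Excluding nodes already adjacent to Age (CreditScore, Default, LoanAmt, Region), the co-parent-only contribution is {Employed, LatePay}.

{Employed, LatePay}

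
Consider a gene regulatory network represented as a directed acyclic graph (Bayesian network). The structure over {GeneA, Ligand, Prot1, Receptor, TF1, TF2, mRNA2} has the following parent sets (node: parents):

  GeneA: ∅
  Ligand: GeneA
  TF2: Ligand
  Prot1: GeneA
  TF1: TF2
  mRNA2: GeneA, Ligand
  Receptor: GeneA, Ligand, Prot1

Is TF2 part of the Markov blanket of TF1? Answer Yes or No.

TF2 is a parent of TF1.
So TF2 ∈ MB(TF1).

Yes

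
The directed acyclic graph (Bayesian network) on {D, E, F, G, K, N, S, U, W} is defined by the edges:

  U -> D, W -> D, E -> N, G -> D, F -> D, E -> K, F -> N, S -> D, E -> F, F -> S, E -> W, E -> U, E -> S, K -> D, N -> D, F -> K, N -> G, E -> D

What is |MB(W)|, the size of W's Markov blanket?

8

Parents of W: E.
W has child D.
For each child, the remaining parents (spouses of W):
  D: E, F, G, K, N, S, U
MB(W) = {D, E, F, G, K, N, S, U}, which has 8 nodes.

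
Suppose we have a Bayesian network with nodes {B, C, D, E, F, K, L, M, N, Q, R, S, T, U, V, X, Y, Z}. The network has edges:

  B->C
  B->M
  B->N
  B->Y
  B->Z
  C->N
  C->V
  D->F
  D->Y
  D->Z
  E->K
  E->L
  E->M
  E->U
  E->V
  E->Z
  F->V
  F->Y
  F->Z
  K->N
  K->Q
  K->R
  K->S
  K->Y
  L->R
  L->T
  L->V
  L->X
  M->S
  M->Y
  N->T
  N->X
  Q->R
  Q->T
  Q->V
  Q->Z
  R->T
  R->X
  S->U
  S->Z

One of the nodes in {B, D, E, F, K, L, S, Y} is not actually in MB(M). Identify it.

M's parents: B, E.
Ch(M) = {S, Y}.
Co-parents of M (other parents of its children):
  parents(S) \ {M} = {K}.
  Y's other parents are B, D, F, K.
MB(M) = {B, D, E, F, K, S, Y}.
L is neither a parent, child, nor co-parent of M, so it does not belong.

L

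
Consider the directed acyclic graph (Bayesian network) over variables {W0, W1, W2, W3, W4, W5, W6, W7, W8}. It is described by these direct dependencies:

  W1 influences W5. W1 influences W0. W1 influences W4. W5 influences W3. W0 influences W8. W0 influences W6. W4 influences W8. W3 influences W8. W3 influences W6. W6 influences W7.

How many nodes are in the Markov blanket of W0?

5

W0 has children W6, W8.
W0 has parent W1.
For each child, the remaining parents (spouses of W0):
  W8's other parents are W3, W4.
  W6 also has parent W3.
MB(W0) = {W1, W3, W4, W6, W8}, which has 5 nodes.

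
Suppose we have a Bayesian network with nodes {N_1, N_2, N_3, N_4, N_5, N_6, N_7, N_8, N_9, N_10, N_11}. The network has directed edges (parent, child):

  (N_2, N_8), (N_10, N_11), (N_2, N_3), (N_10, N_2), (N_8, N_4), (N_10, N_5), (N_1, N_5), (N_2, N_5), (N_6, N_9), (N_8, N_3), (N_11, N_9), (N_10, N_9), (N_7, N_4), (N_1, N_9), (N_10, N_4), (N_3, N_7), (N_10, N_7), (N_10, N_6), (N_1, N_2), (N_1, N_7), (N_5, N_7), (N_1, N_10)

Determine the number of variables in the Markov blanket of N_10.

10

The Markov blanket of a node is its parents, its children, and the other parents of its children.
N_10 has parent N_1.
N_10's children: N_2, N_4, N_5, N_6, N_7, N_9, N_11.
Other parents of N_10's children:
  N_2: N_1
  N_5: N_1, N_2
  N_11: —
  N_6: —
  N_9: N_1, N_6, N_11
  N_7: N_1, N_3, N_5
  N_4: N_7, N_8
MB(N_10) = {N_1, N_2, N_3, N_4, N_5, N_6, N_7, N_8, N_9, N_11}, which has 10 nodes.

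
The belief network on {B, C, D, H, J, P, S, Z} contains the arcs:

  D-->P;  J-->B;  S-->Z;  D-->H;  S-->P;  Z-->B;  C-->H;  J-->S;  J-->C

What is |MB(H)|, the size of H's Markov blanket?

By definition, MB(H) is built from H's parents, H's children, and the co-parents of H.
Ch(H) = {}.
Parents of H: C, D.
H has no children, so there are no co-parents.
MB(H) = {C, D}, which has 2 nodes.

2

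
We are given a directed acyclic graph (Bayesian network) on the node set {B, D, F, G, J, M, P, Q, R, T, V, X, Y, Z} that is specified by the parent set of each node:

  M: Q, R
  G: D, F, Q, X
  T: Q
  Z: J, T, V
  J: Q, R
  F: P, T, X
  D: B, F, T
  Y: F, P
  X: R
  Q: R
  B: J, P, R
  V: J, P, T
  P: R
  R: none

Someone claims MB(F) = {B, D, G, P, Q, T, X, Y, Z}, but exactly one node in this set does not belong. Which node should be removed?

The Markov blanket of a node is its parents, its children, and the other parents of its children.
Ch(F) = {D, G, Y}.
F has parents P, T, X.
Co-parents of F (other parents of its children):
  Y also has parent P.
  parents(D) \ {F} = {B, T}.
  parents(G) \ {F} = {D, Q, X}.
MB(F) = {B, D, G, P, Q, T, X, Y}.
Z is neither a parent, child, nor co-parent of F, so it does not belong.

Z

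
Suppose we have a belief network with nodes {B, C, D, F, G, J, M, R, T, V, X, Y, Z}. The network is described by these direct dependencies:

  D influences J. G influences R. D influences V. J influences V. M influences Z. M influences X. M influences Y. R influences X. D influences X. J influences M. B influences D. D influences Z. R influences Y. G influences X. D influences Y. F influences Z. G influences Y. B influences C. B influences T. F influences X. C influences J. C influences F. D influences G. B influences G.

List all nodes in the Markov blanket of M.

By definition, MB(M) is built from M's parents, M's children, and the co-parents of M.
M's parents: J.
M's children: X, Y, Z.
Other parents of M's children:
  X's other parents are D, F, G, R.
  parents(Y) \ {M} = {D, G, R}.
  Z also has parents D, F.
So the Markov blanket of M is {D, F, G, J, R, X, Y, Z}.

{D, F, G, J, R, X, Y, Z}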